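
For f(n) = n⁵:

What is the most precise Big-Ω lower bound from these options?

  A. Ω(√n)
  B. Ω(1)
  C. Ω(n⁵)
C

f(n) = n⁵ is Ω(n⁵).
All listed options are valid Big-Ω bounds (lower bounds),
but Ω(n⁵) is the tightest (largest valid bound).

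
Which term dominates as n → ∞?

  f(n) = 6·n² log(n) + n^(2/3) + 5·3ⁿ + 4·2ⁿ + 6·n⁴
5·3ⁿ

Looking at each term:
  - 6·n² log(n) is O(n² log n)
  - n^(2/3) is O(n^(2/3))
  - 5·3ⁿ is O(3ⁿ)
  - 4·2ⁿ is O(2ⁿ)
  - 6·n⁴ is O(n⁴)

The term 5·3ⁿ (O(3ⁿ)) grows fastest and dominates all others.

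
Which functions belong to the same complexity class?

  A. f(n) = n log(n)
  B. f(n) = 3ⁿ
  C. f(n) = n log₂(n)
A and C

Examining each function:
  A. n log(n) is O(n log n)
  B. 3ⁿ is O(3ⁿ)
  C. n log₂(n) is O(n log n)

Functions A and C both have the same complexity class.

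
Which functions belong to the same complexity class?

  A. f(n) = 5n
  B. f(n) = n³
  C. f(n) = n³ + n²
B and C

Examining each function:
  A. 5n is O(n)
  B. n³ is O(n³)
  C. n³ + n² is O(n³)

Functions B and C both have the same complexity class.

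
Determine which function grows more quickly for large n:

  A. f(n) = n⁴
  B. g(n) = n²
A

f(n) = n⁴ is O(n⁴), while g(n) = n² is O(n²).
Since O(n⁴) grows faster than O(n²), f(n) dominates.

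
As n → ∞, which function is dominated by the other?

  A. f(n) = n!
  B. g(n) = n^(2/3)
B

f(n) = n! is O(n!), while g(n) = n^(2/3) is O(n^(2/3)).
Since O(n^(2/3)) grows slower than O(n!), g(n) is dominated.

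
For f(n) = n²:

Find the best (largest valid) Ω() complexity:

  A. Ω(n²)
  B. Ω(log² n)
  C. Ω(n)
A

f(n) = n² is Ω(n²).
All listed options are valid Big-Ω bounds (lower bounds),
but Ω(n²) is the tightest (largest valid bound).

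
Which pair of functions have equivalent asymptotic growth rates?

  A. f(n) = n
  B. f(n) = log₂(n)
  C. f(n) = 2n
A and C

Examining each function:
  A. n is O(n)
  B. log₂(n) is O(log n)
  C. 2n is O(n)

Functions A and C both have the same complexity class.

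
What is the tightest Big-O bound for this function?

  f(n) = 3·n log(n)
O(n log n)

The dominant term in 3·n log(n) is 3·n log(n), which is Θ(n log n).
Constants are absorbed, so the tightest bound is O(n log n).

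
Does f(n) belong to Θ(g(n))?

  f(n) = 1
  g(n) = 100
True

f(n) = 1 and g(n) = 100 are both O(1).
Since they have the same asymptotic growth rate, f(n) = Θ(g(n)) is true.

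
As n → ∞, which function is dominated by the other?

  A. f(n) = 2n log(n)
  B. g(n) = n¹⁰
A

f(n) = 2n log(n) is O(n log n), while g(n) = n¹⁰ is O(n¹⁰).
Since O(n log n) grows slower than O(n¹⁰), f(n) is dominated.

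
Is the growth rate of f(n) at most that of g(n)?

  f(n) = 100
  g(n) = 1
True

f(n) = 100 and g(n) = 1 are both O(1).
Big-O permits equal growth rates (f ≤ c·g for some c), so f(n) = O(g(n)) is true.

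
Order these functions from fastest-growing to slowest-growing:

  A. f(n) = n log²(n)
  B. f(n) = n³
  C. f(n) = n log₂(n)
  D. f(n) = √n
B > A > C > D

Comparing growth rates:
B = n³ is O(n³)
A = n log²(n) is O(n log² n)
C = n log₂(n) is O(n log n)
D = √n is O(√n)

Therefore, the order from fastest to slowest is: B > A > C > D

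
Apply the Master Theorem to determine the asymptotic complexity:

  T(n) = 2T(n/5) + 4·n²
Θ(n²)

Master Theorem: a = 2, b = 5, f(n) = 4·n².
Compute the critical exponent d = log₅(2) = 0.431.
Compare f(n) = Θ(n²) against n^d:
  k = 2 > d = 0.431, so f(n) = Ω(n^(d+ε)) — Case 3.
  Regularity: a·(n/b)^2/n^2 = a/b^2 = 2/25 < 1 ✓.
  The top-level work dominates: T(n) = Θ(f(n)) = Θ(n²).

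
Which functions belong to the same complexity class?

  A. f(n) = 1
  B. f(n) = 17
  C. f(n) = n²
A and B

Examining each function:
  A. 1 is O(1)
  B. 17 is O(1)
  C. n² is O(n²)

Functions A and B both have the same complexity class.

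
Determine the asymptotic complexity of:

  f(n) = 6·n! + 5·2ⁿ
O(n!)

The dominant term in 6·n! + 5·2ⁿ is 6·n!, which is Θ(n!).
Lower-order terms (5·2ⁿ) are asymptotically negligible.
Constants are absorbed, so the tightest bound is O(n!).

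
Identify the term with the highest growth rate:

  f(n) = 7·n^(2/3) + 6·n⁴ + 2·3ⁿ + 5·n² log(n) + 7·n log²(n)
2·3ⁿ

Looking at each term:
  - 7·n^(2/3) is O(n^(2/3))
  - 6·n⁴ is O(n⁴)
  - 2·3ⁿ is O(3ⁿ)
  - 5·n² log(n) is O(n² log n)
  - 7·n log²(n) is O(n log² n)

The term 2·3ⁿ (O(3ⁿ)) grows fastest and dominates all others.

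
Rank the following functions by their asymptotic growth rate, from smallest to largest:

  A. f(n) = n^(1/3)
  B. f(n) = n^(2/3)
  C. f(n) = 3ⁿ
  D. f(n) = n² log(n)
A < B < D < C

Comparing growth rates:
A = n^(1/3) is O(n^(1/3))
B = n^(2/3) is O(n^(2/3))
D = n² log(n) is O(n² log n)
C = 3ⁿ is O(3ⁿ)

Therefore, the order from slowest to fastest is: A < B < D < C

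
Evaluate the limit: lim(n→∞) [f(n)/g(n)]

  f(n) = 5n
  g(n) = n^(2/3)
∞

Since 5n (O(n)) grows faster than n^(2/3) (O(n^(2/3))),
the ratio f(n)/g(n) → ∞ as n → ∞.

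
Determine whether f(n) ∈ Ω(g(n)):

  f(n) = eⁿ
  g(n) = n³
True

f(n) = eⁿ is O(eⁿ), and g(n) = n³ is O(n³).
Since O(eⁿ) grows at least as fast as O(n³), f(n) = Ω(g(n)) is true.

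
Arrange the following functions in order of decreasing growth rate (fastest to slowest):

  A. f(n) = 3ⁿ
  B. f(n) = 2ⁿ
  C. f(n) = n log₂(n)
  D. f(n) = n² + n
A > B > D > C

Comparing growth rates:
A = 3ⁿ is O(3ⁿ)
B = 2ⁿ is O(2ⁿ)
D = n² + n is O(n²)
C = n log₂(n) is O(n log n)

Therefore, the order from fastest to slowest is: A > B > D > C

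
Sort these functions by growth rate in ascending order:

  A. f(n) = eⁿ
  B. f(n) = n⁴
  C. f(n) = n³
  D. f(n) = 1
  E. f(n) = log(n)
D < E < C < B < A

Comparing growth rates:
D = 1 is O(1)
E = log(n) is O(log n)
C = n³ is O(n³)
B = n⁴ is O(n⁴)
A = eⁿ is O(eⁿ)

Therefore, the order from slowest to fastest is: D < E < C < B < A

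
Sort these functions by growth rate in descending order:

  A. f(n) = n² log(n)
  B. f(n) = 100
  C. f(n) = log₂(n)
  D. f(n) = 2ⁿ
D > A > C > B

Comparing growth rates:
D = 2ⁿ is O(2ⁿ)
A = n² log(n) is O(n² log n)
C = log₂(n) is O(log n)
B = 100 is O(1)

Therefore, the order from fastest to slowest is: D > A > C > B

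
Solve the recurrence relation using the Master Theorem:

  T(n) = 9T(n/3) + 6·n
Θ(n²)

Master Theorem: a = 9, b = 3, f(n) = 6·n.
Compute the critical exponent d = log₃(9) = 2.
Compare f(n) = Θ(n) against n^d:
  k = 1 < d = 2, so f(n) = O(n^(d-ε)) — Case 1.
  The recursion cost dominates: T(n) = Θ(n^d) = Θ(n²).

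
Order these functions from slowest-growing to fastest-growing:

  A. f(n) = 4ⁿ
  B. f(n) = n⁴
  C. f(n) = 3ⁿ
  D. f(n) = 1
D < B < C < A

Comparing growth rates:
D = 1 is O(1)
B = n⁴ is O(n⁴)
C = 3ⁿ is O(3ⁿ)
A = 4ⁿ is O(4ⁿ)

Therefore, the order from slowest to fastest is: D < B < C < A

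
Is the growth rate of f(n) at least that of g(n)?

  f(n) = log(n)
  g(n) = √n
False

f(n) = log(n) is O(log n), and g(n) = √n is O(√n).
Since O(log n) grows slower than O(√n), f(n) = Ω(g(n)) is false.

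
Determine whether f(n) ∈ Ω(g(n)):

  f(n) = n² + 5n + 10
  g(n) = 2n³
False

f(n) = n² + 5n + 10 is O(n²), and g(n) = 2n³ is O(n³).
Since O(n²) grows slower than O(n³), f(n) = Ω(g(n)) is false.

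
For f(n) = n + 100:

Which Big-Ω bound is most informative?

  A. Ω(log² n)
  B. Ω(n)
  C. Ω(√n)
B

f(n) = n + 100 is Ω(n).
All listed options are valid Big-Ω bounds (lower bounds),
but Ω(n) is the tightest (largest valid bound).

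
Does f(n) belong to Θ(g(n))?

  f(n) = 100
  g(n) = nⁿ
False

f(n) = 100 is O(1), and g(n) = nⁿ is O(nⁿ).
Since they have different growth rates, f(n) = Θ(g(n)) is false.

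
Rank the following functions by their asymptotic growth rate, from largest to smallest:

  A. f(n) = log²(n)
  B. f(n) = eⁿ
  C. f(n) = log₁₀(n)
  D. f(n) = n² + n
B > D > A > C

Comparing growth rates:
B = eⁿ is O(eⁿ)
D = n² + n is O(n²)
A = log²(n) is O(log² n)
C = log₁₀(n) is O(log n)

Therefore, the order from fastest to slowest is: B > D > A > C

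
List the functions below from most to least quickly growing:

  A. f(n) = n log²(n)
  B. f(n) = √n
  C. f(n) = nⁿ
C > A > B

Comparing growth rates:
C = nⁿ is O(nⁿ)
A = n log²(n) is O(n log² n)
B = √n is O(√n)

Therefore, the order from fastest to slowest is: C > A > B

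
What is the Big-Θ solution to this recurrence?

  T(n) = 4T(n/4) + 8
Θ(n)

Master Theorem: a = 4, b = 4, f(n) = 8.
Compute the critical exponent d = log₄(4) = 1.
Compare f(n) = Θ(1) against n^d:
  k = 0 < d = 1, so f(n) = O(n^(d-ε)) — Case 1.
  The recursion cost dominates: T(n) = Θ(n^d) = Θ(n).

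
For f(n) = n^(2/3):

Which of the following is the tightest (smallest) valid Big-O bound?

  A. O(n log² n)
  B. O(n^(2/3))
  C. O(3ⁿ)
B

f(n) = n^(2/3) is O(n^(2/3)).
All listed options are valid Big-O bounds (upper bounds),
but O(n^(2/3)) is the tightest (smallest valid bound).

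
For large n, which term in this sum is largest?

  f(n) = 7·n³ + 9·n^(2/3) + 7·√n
7·n³

Looking at each term:
  - 7·n³ is O(n³)
  - 9·n^(2/3) is O(n^(2/3))
  - 7·√n is O(√n)

The term 7·n³ (O(n³)) grows fastest and dominates all others.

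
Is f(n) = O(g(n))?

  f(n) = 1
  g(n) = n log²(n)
True

f(n) = 1 is O(1), and g(n) = n log²(n) is O(n log² n).
Since O(1) ⊆ O(n log² n) (f grows no faster than g), f(n) = O(g(n)) is true.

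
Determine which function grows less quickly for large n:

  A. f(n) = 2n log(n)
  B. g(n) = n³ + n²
A

f(n) = 2n log(n) is O(n log n), while g(n) = n³ + n² is O(n³).
Since O(n log n) grows slower than O(n³), f(n) is dominated.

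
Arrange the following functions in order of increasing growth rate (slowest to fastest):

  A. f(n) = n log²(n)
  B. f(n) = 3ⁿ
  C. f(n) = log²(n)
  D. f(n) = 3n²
C < A < D < B

Comparing growth rates:
C = log²(n) is O(log² n)
A = n log²(n) is O(n log² n)
D = 3n² is O(n²)
B = 3ⁿ is O(3ⁿ)

Therefore, the order from slowest to fastest is: C < A < D < B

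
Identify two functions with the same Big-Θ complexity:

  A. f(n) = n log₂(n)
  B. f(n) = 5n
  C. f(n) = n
B and C

Examining each function:
  A. n log₂(n) is O(n log n)
  B. 5n is O(n)
  C. n is O(n)

Functions B and C both have the same complexity class.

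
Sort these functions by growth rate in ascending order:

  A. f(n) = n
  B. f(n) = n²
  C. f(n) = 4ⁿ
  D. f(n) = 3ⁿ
A < B < D < C

Comparing growth rates:
A = n is O(n)
B = n² is O(n²)
D = 3ⁿ is O(3ⁿ)
C = 4ⁿ is O(4ⁿ)

Therefore, the order from slowest to fastest is: A < B < D < C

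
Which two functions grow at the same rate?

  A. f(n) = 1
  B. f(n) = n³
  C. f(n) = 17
A and C

Examining each function:
  A. 1 is O(1)
  B. n³ is O(n³)
  C. 17 is O(1)

Functions A and C both have the same complexity class.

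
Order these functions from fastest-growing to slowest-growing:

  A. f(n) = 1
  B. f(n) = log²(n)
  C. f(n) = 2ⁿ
C > B > A

Comparing growth rates:
C = 2ⁿ is O(2ⁿ)
B = log²(n) is O(log² n)
A = 1 is O(1)

Therefore, the order from fastest to slowest is: C > B > A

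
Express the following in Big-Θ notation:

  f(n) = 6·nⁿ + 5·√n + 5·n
Θ(nⁿ)

Order the terms by growth rate: 5·√n ≺ 5·n ≺ 6·nⁿ.
The fastest-growing term 6·nⁿ dominates as n → ∞; dropping its constant factor gives Θ(nⁿ).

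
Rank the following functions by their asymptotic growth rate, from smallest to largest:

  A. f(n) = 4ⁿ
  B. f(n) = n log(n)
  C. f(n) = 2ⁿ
B < C < A

Comparing growth rates:
B = n log(n) is O(n log n)
C = 2ⁿ is O(2ⁿ)
A = 4ⁿ is O(4ⁿ)

Therefore, the order from slowest to fastest is: B < C < A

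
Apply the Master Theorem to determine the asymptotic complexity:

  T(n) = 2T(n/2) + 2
Θ(n)

Master Theorem: a = 2, b = 2, f(n) = 2.
Compute the critical exponent d = log₂(2) = 1.
Compare f(n) = Θ(1) against n^d:
  k = 0 < d = 1, so f(n) = O(n^(d-ε)) — Case 1.
  The recursion cost dominates: T(n) = Θ(n^d) = Θ(n).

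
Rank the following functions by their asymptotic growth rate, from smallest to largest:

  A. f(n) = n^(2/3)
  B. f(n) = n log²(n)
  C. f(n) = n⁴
A < B < C

Comparing growth rates:
A = n^(2/3) is O(n^(2/3))
B = n log²(n) is O(n log² n)
C = n⁴ is O(n⁴)

Therefore, the order from slowest to fastest is: A < B < C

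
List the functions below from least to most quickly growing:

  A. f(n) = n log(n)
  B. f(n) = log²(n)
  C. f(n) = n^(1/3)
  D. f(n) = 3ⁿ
B < C < A < D

Comparing growth rates:
B = log²(n) is O(log² n)
C = n^(1/3) is O(n^(1/3))
A = n log(n) is O(n log n)
D = 3ⁿ is O(3ⁿ)

Therefore, the order from slowest to fastest is: B < C < A < D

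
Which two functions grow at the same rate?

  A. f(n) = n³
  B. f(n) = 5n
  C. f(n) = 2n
B and C

Examining each function:
  A. n³ is O(n³)
  B. 5n is O(n)
  C. 2n is O(n)

Functions B and C both have the same complexity class.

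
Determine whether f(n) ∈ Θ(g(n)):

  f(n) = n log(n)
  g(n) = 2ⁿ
False

f(n) = n log(n) is O(n log n), and g(n) = 2ⁿ is O(2ⁿ).
Since they have different growth rates, f(n) = Θ(g(n)) is false.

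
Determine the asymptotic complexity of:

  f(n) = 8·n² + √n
O(n²)

The dominant term in 8·n² + √n is 8·n², which is Θ(n²).
Lower-order terms (√n) are asymptotically negligible.
Constants are absorbed, so the tightest bound is O(n²).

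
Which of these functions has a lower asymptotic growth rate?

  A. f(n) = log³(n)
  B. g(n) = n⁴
A

f(n) = log³(n) is O(log³ n), while g(n) = n⁴ is O(n⁴).
Since O(log³ n) grows slower than O(n⁴), f(n) is dominated.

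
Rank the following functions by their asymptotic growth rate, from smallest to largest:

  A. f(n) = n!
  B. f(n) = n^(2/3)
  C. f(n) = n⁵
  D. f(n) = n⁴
B < D < C < A

Comparing growth rates:
B = n^(2/3) is O(n^(2/3))
D = n⁴ is O(n⁴)
C = n⁵ is O(n⁵)
A = n! is O(n!)

Therefore, the order from slowest to fastest is: B < D < C < A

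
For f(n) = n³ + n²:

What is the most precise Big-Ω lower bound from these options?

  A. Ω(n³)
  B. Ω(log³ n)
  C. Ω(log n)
A

f(n) = n³ + n² is Ω(n³).
All listed options are valid Big-Ω bounds (lower bounds),
but Ω(n³) is the tightest (largest valid bound).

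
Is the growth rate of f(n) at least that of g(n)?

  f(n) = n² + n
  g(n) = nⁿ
False

f(n) = n² + n is O(n²), and g(n) = nⁿ is O(nⁿ).
Since O(n²) grows slower than O(nⁿ), f(n) = Ω(g(n)) is false.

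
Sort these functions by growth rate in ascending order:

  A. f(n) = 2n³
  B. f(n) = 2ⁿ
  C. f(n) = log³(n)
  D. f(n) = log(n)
D < C < A < B

Comparing growth rates:
D = log(n) is O(log n)
C = log³(n) is O(log³ n)
A = 2n³ is O(n³)
B = 2ⁿ is O(2ⁿ)

Therefore, the order from slowest to fastest is: D < C < A < B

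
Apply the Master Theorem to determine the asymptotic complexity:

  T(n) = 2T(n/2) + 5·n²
Θ(n²)

Master Theorem: a = 2, b = 2, f(n) = 5·n².
Compute the critical exponent d = log₂(2) = 1.
Compare f(n) = Θ(n²) against n^d:
  k = 2 > d = 1, so f(n) = Ω(n^(d+ε)) — Case 3.
  Regularity: a·(n/b)^2/n^2 = a/b^2 = 2/4 < 1 ✓.
  The top-level work dominates: T(n) = Θ(f(n)) = Θ(n²).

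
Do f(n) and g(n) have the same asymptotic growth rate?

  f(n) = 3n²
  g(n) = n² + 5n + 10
True

f(n) = 3n² and g(n) = n² + 5n + 10 are both O(n²).
Since they have the same asymptotic growth rate, f(n) = Θ(g(n)) is true.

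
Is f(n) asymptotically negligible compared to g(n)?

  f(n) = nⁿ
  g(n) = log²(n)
False

f(n) = nⁿ is O(nⁿ), and g(n) = log²(n) is O(log² n).
Since O(nⁿ) grows faster than or equal to O(log² n), f(n) = o(g(n)) is false.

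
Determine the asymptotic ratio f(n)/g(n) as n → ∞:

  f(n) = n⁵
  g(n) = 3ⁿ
0

Since n⁵ (O(n⁵)) grows slower than 3ⁿ (O(3ⁿ)),
the ratio f(n)/g(n) → 0 as n → ∞.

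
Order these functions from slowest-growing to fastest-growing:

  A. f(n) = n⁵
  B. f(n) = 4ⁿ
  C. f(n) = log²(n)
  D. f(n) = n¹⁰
C < A < D < B

Comparing growth rates:
C = log²(n) is O(log² n)
A = n⁵ is O(n⁵)
D = n¹⁰ is O(n¹⁰)
B = 4ⁿ is O(4ⁿ)

Therefore, the order from slowest to fastest is: C < A < D < B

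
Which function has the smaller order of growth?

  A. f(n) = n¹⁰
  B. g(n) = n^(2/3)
B

f(n) = n¹⁰ is O(n¹⁰), while g(n) = n^(2/3) is O(n^(2/3)).
Since O(n^(2/3)) grows slower than O(n¹⁰), g(n) is dominated.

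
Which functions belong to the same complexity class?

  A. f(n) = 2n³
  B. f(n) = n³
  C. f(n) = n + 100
A and B

Examining each function:
  A. 2n³ is O(n³)
  B. n³ is O(n³)
  C. n + 100 is O(n)

Functions A and B both have the same complexity class.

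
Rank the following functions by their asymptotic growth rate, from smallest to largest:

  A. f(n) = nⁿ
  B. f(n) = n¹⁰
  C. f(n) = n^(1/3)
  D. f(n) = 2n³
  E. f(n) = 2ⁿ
C < D < B < E < A

Comparing growth rates:
C = n^(1/3) is O(n^(1/3))
D = 2n³ is O(n³)
B = n¹⁰ is O(n¹⁰)
E = 2ⁿ is O(2ⁿ)
A = nⁿ is O(nⁿ)

Therefore, the order from slowest to fastest is: C < D < B < E < A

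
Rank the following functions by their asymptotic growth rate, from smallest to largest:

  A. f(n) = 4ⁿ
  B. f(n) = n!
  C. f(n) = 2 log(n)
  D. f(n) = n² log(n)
C < D < A < B

Comparing growth rates:
C = 2 log(n) is O(log n)
D = n² log(n) is O(n² log n)
A = 4ⁿ is O(4ⁿ)
B = n! is O(n!)

Therefore, the order from slowest to fastest is: C < D < A < B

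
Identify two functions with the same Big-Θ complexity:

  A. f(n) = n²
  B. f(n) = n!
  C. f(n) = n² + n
A and C

Examining each function:
  A. n² is O(n²)
  B. n! is O(n!)
  C. n² + n is O(n²)

Functions A and C both have the same complexity class.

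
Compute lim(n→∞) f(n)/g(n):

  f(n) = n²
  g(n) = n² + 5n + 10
1

Since n² and n² + 5n + 10 have the same growth rate (O(n²)),
the ratio converges to a constant: 1.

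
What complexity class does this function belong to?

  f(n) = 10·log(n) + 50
O(log n)

The dominant term in 10·log(n) + 50 is 10·log(n), which is Θ(log n).
Lower-order terms (50) are asymptotically negligible.
Constants are absorbed, so the tightest bound is O(log n).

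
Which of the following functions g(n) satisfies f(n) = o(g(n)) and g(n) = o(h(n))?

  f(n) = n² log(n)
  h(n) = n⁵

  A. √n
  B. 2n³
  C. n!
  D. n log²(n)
B

We need g(n) with n² log(n) = o(g(n)) and g(n) = o(n⁵), i.e. O(n² log n) ≺ g ≺ O(n⁵).
Check each option:
  A. √n — O(√n) does not grow strictly faster than f(n)
  B. 2n³ — O(n³) is strictly between O(n² log n) and O(n⁵) ✓
  C. n! — O(n!) does not grow strictly slower than h(n)
  D. n log²(n) — O(n log² n) does not grow strictly faster than f(n)

Only option B (2n³) lies strictly between.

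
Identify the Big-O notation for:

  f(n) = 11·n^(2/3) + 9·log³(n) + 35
O(n^(2/3))

The dominant term in 11·n^(2/3) + 9·log³(n) + 35 is 11·n^(2/3), which is Θ(n^(2/3)).
Lower-order terms (9·log³(n), 35) are asymptotically negligible.
Constants are absorbed, so the tightest bound is O(n^(2/3)).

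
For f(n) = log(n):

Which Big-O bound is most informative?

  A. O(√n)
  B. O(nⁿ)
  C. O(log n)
C

f(n) = log(n) is O(log n).
All listed options are valid Big-O bounds (upper bounds),
but O(log n) is the tightest (smallest valid bound).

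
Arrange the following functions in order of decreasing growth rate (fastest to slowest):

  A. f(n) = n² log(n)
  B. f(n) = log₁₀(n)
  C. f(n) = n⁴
C > A > B

Comparing growth rates:
C = n⁴ is O(n⁴)
A = n² log(n) is O(n² log n)
B = log₁₀(n) is O(log n)

Therefore, the order from fastest to slowest is: C > A > B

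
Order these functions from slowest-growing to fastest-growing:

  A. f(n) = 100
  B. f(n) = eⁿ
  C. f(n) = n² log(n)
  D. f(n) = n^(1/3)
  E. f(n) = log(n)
A < E < D < C < B

Comparing growth rates:
A = 100 is O(1)
E = log(n) is O(log n)
D = n^(1/3) is O(n^(1/3))
C = n² log(n) is O(n² log n)
B = eⁿ is O(eⁿ)

Therefore, the order from slowest to fastest is: A < E < D < C < B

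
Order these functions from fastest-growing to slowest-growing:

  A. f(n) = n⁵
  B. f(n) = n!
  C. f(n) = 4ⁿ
B > C > A

Comparing growth rates:
B = n! is O(n!)
C = 4ⁿ is O(4ⁿ)
A = n⁵ is O(n⁵)

Therefore, the order from fastest to slowest is: B > C > A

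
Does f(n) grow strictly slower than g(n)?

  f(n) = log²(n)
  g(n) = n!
True

f(n) = log²(n) is O(log² n), and g(n) = n! is O(n!).
Since O(log² n) grows strictly slower than O(n!), f(n) = o(g(n)) is true.
This means lim(n→∞) f(n)/g(n) = 0.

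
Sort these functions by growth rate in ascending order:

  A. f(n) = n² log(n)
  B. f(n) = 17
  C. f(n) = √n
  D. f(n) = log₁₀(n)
B < D < C < A

Comparing growth rates:
B = 17 is O(1)
D = log₁₀(n) is O(log n)
C = √n is O(√n)
A = n² log(n) is O(n² log n)

Therefore, the order from slowest to fastest is: B < D < C < A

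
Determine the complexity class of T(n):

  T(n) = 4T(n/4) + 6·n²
Θ(n²)

Master Theorem: a = 4, b = 4, f(n) = 6·n².
Compute the critical exponent d = log₄(4) = 1.
Compare f(n) = Θ(n²) against n^d:
  k = 2 > d = 1, so f(n) = Ω(n^(d+ε)) — Case 3.
  Regularity: a·(n/b)^2/n^2 = a/b^2 = 4/16 < 1 ✓.
  The top-level work dominates: T(n) = Θ(f(n)) = Θ(n²).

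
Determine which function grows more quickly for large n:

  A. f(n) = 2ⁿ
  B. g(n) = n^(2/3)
A

f(n) = 2ⁿ is O(2ⁿ), while g(n) = n^(2/3) is O(n^(2/3)).
Since O(2ⁿ) grows faster than O(n^(2/3)), f(n) dominates.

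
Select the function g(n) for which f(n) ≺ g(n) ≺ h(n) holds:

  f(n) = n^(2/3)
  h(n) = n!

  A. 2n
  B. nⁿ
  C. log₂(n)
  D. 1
A

We need g(n) with n^(2/3) = o(g(n)) and g(n) = o(n!), i.e. O(n^(2/3)) ≺ g ≺ O(n!).
Check each option:
  A. 2n — O(n) is strictly between O(n^(2/3)) and O(n!) ✓
  B. nⁿ — O(nⁿ) does not grow strictly slower than h(n)
  C. log₂(n) — O(log n) does not grow strictly faster than f(n)
  D. 1 — O(1) does not grow strictly faster than f(n)

Only option A (2n) lies strictly between.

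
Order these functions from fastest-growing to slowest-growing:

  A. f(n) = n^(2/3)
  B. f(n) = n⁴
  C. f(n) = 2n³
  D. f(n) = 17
B > C > A > D

Comparing growth rates:
B = n⁴ is O(n⁴)
C = 2n³ is O(n³)
A = n^(2/3) is O(n^(2/3))
D = 17 is O(1)

Therefore, the order from fastest to slowest is: B > C > A > D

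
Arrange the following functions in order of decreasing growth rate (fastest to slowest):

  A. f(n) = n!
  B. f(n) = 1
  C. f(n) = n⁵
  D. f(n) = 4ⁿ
A > D > C > B

Comparing growth rates:
A = n! is O(n!)
D = 4ⁿ is O(4ⁿ)
C = n⁵ is O(n⁵)
B = 1 is O(1)

Therefore, the order from fastest to slowest is: A > D > C > B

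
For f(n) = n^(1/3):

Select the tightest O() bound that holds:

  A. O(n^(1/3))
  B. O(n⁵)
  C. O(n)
A

f(n) = n^(1/3) is O(n^(1/3)).
All listed options are valid Big-O bounds (upper bounds),
but O(n^(1/3)) is the tightest (smallest valid bound).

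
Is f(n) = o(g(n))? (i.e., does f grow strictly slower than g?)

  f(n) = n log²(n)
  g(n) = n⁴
True

f(n) = n log²(n) is O(n log² n), and g(n) = n⁴ is O(n⁴).
Since O(n log² n) grows strictly slower than O(n⁴), f(n) = o(g(n)) is true.
This means lim(n→∞) f(n)/g(n) = 0.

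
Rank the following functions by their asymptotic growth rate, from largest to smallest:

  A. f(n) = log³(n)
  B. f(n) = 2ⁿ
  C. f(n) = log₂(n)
B > A > C

Comparing growth rates:
B = 2ⁿ is O(2ⁿ)
A = log³(n) is O(log³ n)
C = log₂(n) is O(log n)

Therefore, the order from fastest to slowest is: B > A > C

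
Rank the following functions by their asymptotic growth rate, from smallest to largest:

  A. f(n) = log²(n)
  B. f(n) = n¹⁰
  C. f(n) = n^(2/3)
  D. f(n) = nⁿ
A < C < B < D

Comparing growth rates:
A = log²(n) is O(log² n)
C = n^(2/3) is O(n^(2/3))
B = n¹⁰ is O(n¹⁰)
D = nⁿ is O(nⁿ)

Therefore, the order from slowest to fastest is: A < C < B < D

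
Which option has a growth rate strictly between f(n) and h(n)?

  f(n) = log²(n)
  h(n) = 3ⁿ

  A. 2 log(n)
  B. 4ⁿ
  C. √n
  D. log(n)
C

We need g(n) with log²(n) = o(g(n)) and g(n) = o(3ⁿ), i.e. O(log² n) ≺ g ≺ O(3ⁿ).
Check each option:
  A. 2 log(n) — O(log n) does not grow strictly faster than f(n)
  B. 4ⁿ — O(4ⁿ) does not grow strictly slower than h(n)
  C. √n — O(√n) is strictly between O(log² n) and O(3ⁿ) ✓
  D. log(n) — O(log n) does not grow strictly faster than f(n)

Only option C (√n) lies strictly between.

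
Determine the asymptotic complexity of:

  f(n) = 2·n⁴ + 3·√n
O(n⁴)

The dominant term in 2·n⁴ + 3·√n is 2·n⁴, which is Θ(n⁴).
Lower-order terms (3·√n) are asymptotically negligible.
Constants are absorbed, so the tightest bound is O(n⁴).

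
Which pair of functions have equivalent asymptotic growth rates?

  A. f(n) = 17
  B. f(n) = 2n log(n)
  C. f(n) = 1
A and C

Examining each function:
  A. 17 is O(1)
  B. 2n log(n) is O(n log n)
  C. 1 is O(1)

Functions A and C both have the same complexity class.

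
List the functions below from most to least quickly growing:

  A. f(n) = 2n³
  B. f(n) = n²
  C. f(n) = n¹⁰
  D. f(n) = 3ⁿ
D > C > A > B

Comparing growth rates:
D = 3ⁿ is O(3ⁿ)
C = n¹⁰ is O(n¹⁰)
A = 2n³ is O(n³)
B = n² is O(n²)

Therefore, the order from fastest to slowest is: D > C > A > B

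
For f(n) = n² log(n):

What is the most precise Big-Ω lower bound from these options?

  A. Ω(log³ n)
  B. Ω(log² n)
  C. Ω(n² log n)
C

f(n) = n² log(n) is Ω(n² log n).
All listed options are valid Big-Ω bounds (lower bounds),
but Ω(n² log n) is the tightest (largest valid bound).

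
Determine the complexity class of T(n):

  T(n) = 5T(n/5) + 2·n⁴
Θ(n⁴)

Master Theorem: a = 5, b = 5, f(n) = 2·n⁴.
Compute the critical exponent d = log₅(5) = 1.
Compare f(n) = Θ(n⁴) against n^d:
  k = 4 > d = 1, so f(n) = Ω(n^(d+ε)) — Case 3.
  Regularity: a·(n/b)^4/n^4 = a/b^4 = 5/625 < 1 ✓.
  The top-level work dominates: T(n) = Θ(f(n)) = Θ(n⁴).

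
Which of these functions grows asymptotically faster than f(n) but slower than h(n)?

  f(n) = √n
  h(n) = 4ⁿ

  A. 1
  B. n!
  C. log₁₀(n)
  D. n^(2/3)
D

We need g(n) with √n = o(g(n)) and g(n) = o(4ⁿ), i.e. O(√n) ≺ g ≺ O(4ⁿ).
Check each option:
  A. 1 — O(1) does not grow strictly faster than f(n)
  B. n! — O(n!) does not grow strictly slower than h(n)
  C. log₁₀(n) — O(log n) does not grow strictly faster than f(n)
  D. n^(2/3) — O(n^(2/3)) is strictly between O(√n) and O(4ⁿ) ✓

Only option D (n^(2/3)) lies strictly between.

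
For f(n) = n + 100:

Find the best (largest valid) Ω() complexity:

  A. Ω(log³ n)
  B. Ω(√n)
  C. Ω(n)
C

f(n) = n + 100 is Ω(n).
All listed options are valid Big-Ω bounds (lower bounds),
but Ω(n) is the tightest (largest valid bound).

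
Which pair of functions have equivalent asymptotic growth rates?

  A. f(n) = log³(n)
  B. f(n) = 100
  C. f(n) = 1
B and C

Examining each function:
  A. log³(n) is O(log³ n)
  B. 100 is O(1)
  C. 1 is O(1)

Functions B and C both have the same complexity class.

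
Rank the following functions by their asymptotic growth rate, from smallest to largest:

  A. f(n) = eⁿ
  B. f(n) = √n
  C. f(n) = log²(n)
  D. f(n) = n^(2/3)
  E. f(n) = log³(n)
C < E < B < D < A

Comparing growth rates:
C = log²(n) is O(log² n)
E = log³(n) is O(log³ n)
B = √n is O(√n)
D = n^(2/3) is O(n^(2/3))
A = eⁿ is O(eⁿ)

Therefore, the order from slowest to fastest is: C < E < B < D < A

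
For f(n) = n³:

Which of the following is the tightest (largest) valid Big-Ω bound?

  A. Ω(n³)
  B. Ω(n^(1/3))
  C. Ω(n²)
A

f(n) = n³ is Ω(n³).
All listed options are valid Big-Ω bounds (lower bounds),
but Ω(n³) is the tightest (largest valid bound).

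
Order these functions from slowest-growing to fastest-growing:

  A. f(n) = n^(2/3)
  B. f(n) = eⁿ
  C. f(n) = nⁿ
A < B < C

Comparing growth rates:
A = n^(2/3) is O(n^(2/3))
B = eⁿ is O(eⁿ)
C = nⁿ is O(nⁿ)

Therefore, the order from slowest to fastest is: A < B < C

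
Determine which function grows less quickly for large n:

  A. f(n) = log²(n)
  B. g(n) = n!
A

f(n) = log²(n) is O(log² n), while g(n) = n! is O(n!).
Since O(log² n) grows slower than O(n!), f(n) is dominated.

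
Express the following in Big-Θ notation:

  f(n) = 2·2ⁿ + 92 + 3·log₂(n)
Θ(2ⁿ)

Order the terms by growth rate: 92 ≺ 3·log₂(n) ≺ 2·2ⁿ.
The fastest-growing term 2·2ⁿ dominates as n → ∞; dropping its constant factor gives Θ(2ⁿ).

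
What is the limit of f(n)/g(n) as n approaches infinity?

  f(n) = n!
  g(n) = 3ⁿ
∞

Since n! (O(n!)) grows faster than 3ⁿ (O(3ⁿ)),
the ratio f(n)/g(n) → ∞ as n → ∞.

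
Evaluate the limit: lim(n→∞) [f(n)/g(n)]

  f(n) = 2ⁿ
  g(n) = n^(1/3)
∞

Since 2ⁿ (O(2ⁿ)) grows faster than n^(1/3) (O(n^(1/3))),
the ratio f(n)/g(n) → ∞ as n → ∞.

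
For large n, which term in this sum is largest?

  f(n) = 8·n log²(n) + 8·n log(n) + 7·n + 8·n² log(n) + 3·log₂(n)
8·n² log(n)

Looking at each term:
  - 8·n log²(n) is O(n log² n)
  - 8·n log(n) is O(n log n)
  - 7·n is O(n)
  - 8·n² log(n) is O(n² log n)
  - 3·log₂(n) is O(log n)

The term 8·n² log(n) (O(n² log n)) grows fastest and dominates all others.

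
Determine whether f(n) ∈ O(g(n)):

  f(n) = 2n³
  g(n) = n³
True

f(n) = 2n³ and g(n) = n³ are both O(n³).
Big-O permits equal growth rates (f ≤ c·g for some c), so f(n) = O(g(n)) is true.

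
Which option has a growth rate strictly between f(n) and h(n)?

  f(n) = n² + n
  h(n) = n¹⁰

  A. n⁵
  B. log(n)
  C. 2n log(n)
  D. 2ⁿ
A

We need g(n) with n² + n = o(g(n)) and g(n) = o(n¹⁰), i.e. O(n²) ≺ g ≺ O(n¹⁰).
Check each option:
  A. n⁵ — O(n⁵) is strictly between O(n²) and O(n¹⁰) ✓
  B. log(n) — O(log n) does not grow strictly faster than f(n)
  C. 2n log(n) — O(n log n) does not grow strictly faster than f(n)
  D. 2ⁿ — O(2ⁿ) does not grow strictly slower than h(n)

Only option A (n⁵) lies strictly between.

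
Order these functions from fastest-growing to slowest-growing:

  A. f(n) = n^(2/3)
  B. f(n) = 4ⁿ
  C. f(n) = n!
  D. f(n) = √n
C > B > A > D

Comparing growth rates:
C = n! is O(n!)
B = 4ⁿ is O(4ⁿ)
A = n^(2/3) is O(n^(2/3))
D = √n is O(√n)

Therefore, the order from fastest to slowest is: C > B > A > D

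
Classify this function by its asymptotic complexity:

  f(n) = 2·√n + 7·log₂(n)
O(√n)

The dominant term in 2·√n + 7·log₂(n) is 2·√n, which is Θ(√n).
Lower-order terms (7·log₂(n)) are asymptotically negligible.
Constants are absorbed, so the tightest bound is O(√n).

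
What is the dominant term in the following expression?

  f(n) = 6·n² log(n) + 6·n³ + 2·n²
6·n³

Looking at each term:
  - 6·n² log(n) is O(n² log n)
  - 6·n³ is O(n³)
  - 2·n² is O(n²)

The term 6·n³ (O(n³)) grows fastest and dominates all others.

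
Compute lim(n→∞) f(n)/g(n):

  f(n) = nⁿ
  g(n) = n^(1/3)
∞

Since nⁿ (O(nⁿ)) grows faster than n^(1/3) (O(n^(1/3))),
the ratio f(n)/g(n) → ∞ as n → ∞.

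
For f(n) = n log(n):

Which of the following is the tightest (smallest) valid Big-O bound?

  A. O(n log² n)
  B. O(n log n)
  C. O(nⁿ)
B

f(n) = n log(n) is O(n log n).
All listed options are valid Big-O bounds (upper bounds),
but O(n log n) is the tightest (smallest valid bound).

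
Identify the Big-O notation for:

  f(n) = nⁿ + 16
O(nⁿ)

The dominant term in nⁿ + 16 is nⁿ, which is Θ(nⁿ).
Lower-order terms (16) are asymptotically negligible.
Constants are absorbed, so the tightest bound is O(nⁿ).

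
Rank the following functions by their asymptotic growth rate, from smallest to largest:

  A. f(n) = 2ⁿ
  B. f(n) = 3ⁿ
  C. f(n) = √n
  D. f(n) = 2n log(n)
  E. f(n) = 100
E < C < D < A < B

Comparing growth rates:
E = 100 is O(1)
C = √n is O(√n)
D = 2n log(n) is O(n log n)
A = 2ⁿ is O(2ⁿ)
B = 3ⁿ is O(3ⁿ)

Therefore, the order from slowest to fastest is: E < C < D < A < B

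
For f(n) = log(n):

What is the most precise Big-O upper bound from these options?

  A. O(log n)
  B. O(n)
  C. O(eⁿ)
A

f(n) = log(n) is O(log n).
All listed options are valid Big-O bounds (upper bounds),
but O(log n) is the tightest (smallest valid bound).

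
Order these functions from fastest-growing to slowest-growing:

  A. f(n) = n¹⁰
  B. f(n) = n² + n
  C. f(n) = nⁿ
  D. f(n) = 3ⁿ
C > D > A > B

Comparing growth rates:
C = nⁿ is O(nⁿ)
D = 3ⁿ is O(3ⁿ)
A = n¹⁰ is O(n¹⁰)
B = n² + n is O(n²)

Therefore, the order from fastest to slowest is: C > D > A > B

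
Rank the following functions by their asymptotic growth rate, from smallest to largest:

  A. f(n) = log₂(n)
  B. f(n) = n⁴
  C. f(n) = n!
A < B < C

Comparing growth rates:
A = log₂(n) is O(log n)
B = n⁴ is O(n⁴)
C = n! is O(n!)

Therefore, the order from slowest to fastest is: A < B < C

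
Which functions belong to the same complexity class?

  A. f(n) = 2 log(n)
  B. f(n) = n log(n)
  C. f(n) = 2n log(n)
B and C

Examining each function:
  A. 2 log(n) is O(log n)
  B. n log(n) is O(n log n)
  C. 2n log(n) is O(n log n)

Functions B and C both have the same complexity class.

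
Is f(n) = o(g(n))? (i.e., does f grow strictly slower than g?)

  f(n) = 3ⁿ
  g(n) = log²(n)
False

f(n) = 3ⁿ is O(3ⁿ), and g(n) = log²(n) is O(log² n).
Since O(3ⁿ) grows faster than or equal to O(log² n), f(n) = o(g(n)) is false.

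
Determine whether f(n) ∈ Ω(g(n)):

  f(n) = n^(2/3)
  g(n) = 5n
False

f(n) = n^(2/3) is O(n^(2/3)), and g(n) = 5n is O(n).
Since O(n^(2/3)) grows slower than O(n), f(n) = Ω(g(n)) is false.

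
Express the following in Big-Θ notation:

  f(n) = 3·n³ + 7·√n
Θ(n³)

Order the terms by growth rate: 7·√n ≺ 3·n³.
The fastest-growing term 3·n³ dominates as n → ∞; dropping its constant factor gives Θ(n³).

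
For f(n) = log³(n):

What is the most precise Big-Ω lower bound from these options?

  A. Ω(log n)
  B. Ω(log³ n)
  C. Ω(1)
B

f(n) = log³(n) is Ω(log³ n).
All listed options are valid Big-Ω bounds (lower bounds),
but Ω(log³ n) is the tightest (largest valid bound).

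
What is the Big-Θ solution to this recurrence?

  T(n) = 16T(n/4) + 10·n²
Θ(n² log n)

Master Theorem: a = 16, b = 4, f(n) = 10·n².
Compute the critical exponent d = log₄(16) = 2.
Compare f(n) = Θ(n²) against n^d:
  k = 2 = d, so f(n) = Θ(n^d) — Case 2.
  Work is balanced across levels: T(n) = Θ(n^d log n) = Θ(n² log n).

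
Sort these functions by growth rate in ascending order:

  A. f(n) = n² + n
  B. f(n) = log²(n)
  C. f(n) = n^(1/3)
B < C < A

Comparing growth rates:
B = log²(n) is O(log² n)
C = n^(1/3) is O(n^(1/3))
A = n² + n is O(n²)

Therefore, the order from slowest to fastest is: B < C < A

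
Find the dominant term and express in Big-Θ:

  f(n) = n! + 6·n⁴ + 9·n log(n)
Θ(n!)

Order the terms by growth rate: 9·n log(n) ≺ 6·n⁴ ≺ n!.
The fastest-growing term n! dominates as n → ∞; dropping its constant factor gives Θ(n!).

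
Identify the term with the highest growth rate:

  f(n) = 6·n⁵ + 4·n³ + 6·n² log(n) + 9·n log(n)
6·n⁵

Looking at each term:
  - 6·n⁵ is O(n⁵)
  - 4·n³ is O(n³)
  - 6·n² log(n) is O(n² log n)
  - 9·n log(n) is O(n log n)

The term 6·n⁵ (O(n⁵)) grows fastest and dominates all others.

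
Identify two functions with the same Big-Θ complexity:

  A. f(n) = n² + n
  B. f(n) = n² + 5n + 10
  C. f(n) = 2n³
A and B

Examining each function:
  A. n² + n is O(n²)
  B. n² + 5n + 10 is O(n²)
  C. 2n³ is O(n³)

Functions A and B both have the same complexity class.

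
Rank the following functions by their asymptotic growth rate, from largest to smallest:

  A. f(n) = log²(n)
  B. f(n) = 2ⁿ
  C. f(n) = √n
B > C > A

Comparing growth rates:
B = 2ⁿ is O(2ⁿ)
C = √n is O(√n)
A = log²(n) is O(log² n)

Therefore, the order from fastest to slowest is: B > C > A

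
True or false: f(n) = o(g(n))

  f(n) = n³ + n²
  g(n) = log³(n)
False

f(n) = n³ + n² is O(n³), and g(n) = log³(n) is O(log³ n).
Since O(n³) grows faster than or equal to O(log³ n), f(n) = o(g(n)) is false.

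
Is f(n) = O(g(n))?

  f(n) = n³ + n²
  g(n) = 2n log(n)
False

f(n) = n³ + n² is O(n³), and g(n) = 2n log(n) is O(n log n).
Since O(n³) grows faster than O(n log n), f(n) = O(g(n)) is false.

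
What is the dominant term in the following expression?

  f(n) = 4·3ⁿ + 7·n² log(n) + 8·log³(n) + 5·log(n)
4·3ⁿ

Looking at each term:
  - 4·3ⁿ is O(3ⁿ)
  - 7·n² log(n) is O(n² log n)
  - 8·log³(n) is O(log³ n)
  - 5·log(n) is O(log n)

The term 4·3ⁿ (O(3ⁿ)) grows fastest and dominates all others.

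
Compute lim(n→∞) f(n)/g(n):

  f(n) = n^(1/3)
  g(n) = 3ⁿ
0

Since n^(1/3) (O(n^(1/3))) grows slower than 3ⁿ (O(3ⁿ)),
the ratio f(n)/g(n) → 0 as n → ∞.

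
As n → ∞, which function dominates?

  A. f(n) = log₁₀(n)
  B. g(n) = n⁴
B

f(n) = log₁₀(n) is O(log n), while g(n) = n⁴ is O(n⁴).
Since O(n⁴) grows faster than O(log n), g(n) dominates.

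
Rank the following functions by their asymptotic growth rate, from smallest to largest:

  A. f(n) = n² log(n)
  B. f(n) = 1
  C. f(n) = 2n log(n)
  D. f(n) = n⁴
B < C < A < D

Comparing growth rates:
B = 1 is O(1)
C = 2n log(n) is O(n log n)
A = n² log(n) is O(n² log n)
D = n⁴ is O(n⁴)

Therefore, the order from slowest to fastest is: B < C < A < D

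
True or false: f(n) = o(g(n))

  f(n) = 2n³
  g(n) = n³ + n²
False

f(n) = 2n³ is O(n³), and g(n) = n³ + n² is O(n³).
Since they have the same growth rate, f(n) = o(g(n)) is false.
(f = o(g) requires f to grow strictly slower, not equal.)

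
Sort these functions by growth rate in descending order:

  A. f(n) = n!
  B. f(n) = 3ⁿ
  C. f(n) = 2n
A > B > C

Comparing growth rates:
A = n! is O(n!)
B = 3ⁿ is O(3ⁿ)
C = 2n is O(n)

Therefore, the order from fastest to slowest is: A > B > C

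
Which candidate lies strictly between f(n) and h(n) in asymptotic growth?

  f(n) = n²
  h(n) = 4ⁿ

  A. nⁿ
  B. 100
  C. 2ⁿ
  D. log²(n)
C

We need g(n) with n² = o(g(n)) and g(n) = o(4ⁿ), i.e. O(n²) ≺ g ≺ O(4ⁿ).
Check each option:
  A. nⁿ — O(nⁿ) does not grow strictly slower than h(n)
  B. 100 — O(1) does not grow strictly faster than f(n)
  C. 2ⁿ — O(2ⁿ) is strictly between O(n²) and O(4ⁿ) ✓
  D. log²(n) — O(log² n) does not grow strictly faster than f(n)

Only option C (2ⁿ) lies strictly between.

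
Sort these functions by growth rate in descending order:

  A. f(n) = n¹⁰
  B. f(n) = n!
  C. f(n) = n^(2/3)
B > A > C

Comparing growth rates:
B = n! is O(n!)
A = n¹⁰ is O(n¹⁰)
C = n^(2/3) is O(n^(2/3))

Therefore, the order from fastest to slowest is: B > A > C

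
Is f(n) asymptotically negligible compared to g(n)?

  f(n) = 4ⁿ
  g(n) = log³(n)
False

f(n) = 4ⁿ is O(4ⁿ), and g(n) = log³(n) is O(log³ n).
Since O(4ⁿ) grows faster than or equal to O(log³ n), f(n) = o(g(n)) is false.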